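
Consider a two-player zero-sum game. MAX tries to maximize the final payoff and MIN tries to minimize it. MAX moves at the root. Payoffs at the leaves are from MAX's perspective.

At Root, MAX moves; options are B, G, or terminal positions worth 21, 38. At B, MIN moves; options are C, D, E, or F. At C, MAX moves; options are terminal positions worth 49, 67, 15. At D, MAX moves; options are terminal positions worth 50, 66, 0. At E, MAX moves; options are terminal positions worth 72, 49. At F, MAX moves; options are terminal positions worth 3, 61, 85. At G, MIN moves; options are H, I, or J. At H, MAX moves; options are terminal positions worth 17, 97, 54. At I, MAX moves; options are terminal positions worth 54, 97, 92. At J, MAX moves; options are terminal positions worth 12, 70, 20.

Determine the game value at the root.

C (MAX): max(49, 67, 15) = 67
D (MAX): max(50, 66, 0) = 66
E (MAX): max(72, 49) = 72
F (MAX): max(3, 61, 85) = 85
B (MIN): min(67, 66, 72, 85) = 66
H (MAX): max(17, 97, 54) = 97
I (MAX): max(54, 97, 92) = 97
J (MAX): max(12, 70, 20) = 70
G (MIN): min(97, 97, 70) = 70
Root (MAX): max(66, 70, 21, 38) = 70

70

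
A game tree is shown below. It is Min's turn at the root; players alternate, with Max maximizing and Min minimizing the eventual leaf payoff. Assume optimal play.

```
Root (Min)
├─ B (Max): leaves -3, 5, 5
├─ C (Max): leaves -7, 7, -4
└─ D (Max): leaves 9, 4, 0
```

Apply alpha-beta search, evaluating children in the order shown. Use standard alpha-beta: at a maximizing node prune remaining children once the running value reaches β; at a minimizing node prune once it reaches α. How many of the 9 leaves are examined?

B [α=-∞,β=+∞]: v=5
C [α=-∞,β=5]: v=7 after child 2 ≥ β → β-cutoff, skip 1
D [α=-∞,β=5]: v=9 after child 1 ≥ β → β-cutoff, skip 2
Root [α=-∞,β=+∞]: v=5
Leaves evaluated: 6 of 9.

6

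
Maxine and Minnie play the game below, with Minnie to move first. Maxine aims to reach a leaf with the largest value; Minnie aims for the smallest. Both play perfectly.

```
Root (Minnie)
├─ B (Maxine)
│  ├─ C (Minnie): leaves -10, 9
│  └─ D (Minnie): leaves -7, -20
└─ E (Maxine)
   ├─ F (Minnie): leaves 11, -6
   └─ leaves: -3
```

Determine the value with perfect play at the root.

-10

C (Minnie): min(-10, 9) = -10
D (Minnie): min(-7, -20) = -20
B (Maxine): max(-10, -20) = -10
F (Minnie): min(11, -6) = -6
E (Maxine): max(-6, -3) = -3
Root (Minnie): min(-10, -3) = -10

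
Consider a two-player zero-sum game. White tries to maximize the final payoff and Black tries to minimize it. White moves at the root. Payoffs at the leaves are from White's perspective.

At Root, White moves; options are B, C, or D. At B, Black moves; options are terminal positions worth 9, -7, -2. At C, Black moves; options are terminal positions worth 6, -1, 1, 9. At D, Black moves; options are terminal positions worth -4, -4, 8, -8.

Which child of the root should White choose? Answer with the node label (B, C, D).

C

B (Black): min(9, -7, -2) = -7
C (Black): min(6, -1, 1, 9) = -1
D (Black): min(-4, -4, 8, -8) = -8
Root (White): max(-7, -1, -8) = -1
White picks the child with the highest value: C (value -1).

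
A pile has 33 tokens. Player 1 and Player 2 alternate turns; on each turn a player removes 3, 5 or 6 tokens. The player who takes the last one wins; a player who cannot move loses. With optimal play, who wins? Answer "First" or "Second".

i:   0  1  2  3  4  5  6  7  8  9 10 11 12 13 14 15 16 17 18 19 20 21 22 23 24 25 26 27 28 29 30 31 32 33
     L  L  L  W  W  W  W  W  W  L  L  L  W  W  W  W  W  W  L  L  L  W  W  W  W  W  W  L  L  L  W  W  W  W
Position 33 is W, so the first player wins.

First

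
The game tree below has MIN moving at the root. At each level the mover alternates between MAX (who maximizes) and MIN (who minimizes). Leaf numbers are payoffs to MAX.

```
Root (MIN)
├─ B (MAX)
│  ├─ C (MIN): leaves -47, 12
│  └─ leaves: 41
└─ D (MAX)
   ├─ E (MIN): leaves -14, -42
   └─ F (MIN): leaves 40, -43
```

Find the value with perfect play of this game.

-42

C (MIN): min(-47, 12) = -47
B (MAX): max(-47, 41) = 41
E (MIN): min(-14, -42) = -42
F (MIN): min(40, -43) = -43
D (MAX): max(-42, -43) = -42
Root (MIN): min(41, -42) = -42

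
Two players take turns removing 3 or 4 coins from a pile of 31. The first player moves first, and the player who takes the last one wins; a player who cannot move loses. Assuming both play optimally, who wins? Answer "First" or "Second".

First

Positions where the player to move wins (W) vs loses (L):
i:   0  1  2  3  4  5  6  7  8  9 10 11 12 13 14 15 16 17 18 19 20 21 22 23 24 25 26 27 28 29 30 31
     L  L  L  W  W  W  W  L  L  L  W  W  W  W  L  L  L  W  W  W  W  L  L  L  W  W  W  W  L  L  L  W
Position 31 is W, so the first player wins.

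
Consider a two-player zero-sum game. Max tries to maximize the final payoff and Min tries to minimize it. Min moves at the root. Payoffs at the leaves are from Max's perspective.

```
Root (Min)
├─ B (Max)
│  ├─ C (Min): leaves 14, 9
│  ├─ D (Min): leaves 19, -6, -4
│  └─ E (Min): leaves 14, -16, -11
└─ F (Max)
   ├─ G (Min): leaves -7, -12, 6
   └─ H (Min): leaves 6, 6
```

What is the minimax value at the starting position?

C (Min): min(14, 9) = 9
D (Min): min(19, -6, -4) = -6
E (Min): min(14, -16, -11) = -16
B (Max): max(9, -6, -16) = 9
G (Min): min(-7, -12, 6) = -12
H (Min): min(6, 6) = 6
F (Max): max(-12, 6) = 6
Root (Min): min(9, 6) = 6

6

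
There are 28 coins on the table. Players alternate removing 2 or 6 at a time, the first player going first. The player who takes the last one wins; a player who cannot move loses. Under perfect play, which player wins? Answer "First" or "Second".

Second

Positions where the player to move wins (W) vs loses (L):
i:   0  1  2  3  4  5  6  7  8  9 10 11 12 13 14 15 16 17 18 19 20 21 22 23 24 25 26 27 28
     L  L  W  W  L  L  W  W  L  L  W  W  L  L  W  W  L  L  W  W  L  L  W  W  L  L  W  W  L
Position 28 is L, so the second player wins.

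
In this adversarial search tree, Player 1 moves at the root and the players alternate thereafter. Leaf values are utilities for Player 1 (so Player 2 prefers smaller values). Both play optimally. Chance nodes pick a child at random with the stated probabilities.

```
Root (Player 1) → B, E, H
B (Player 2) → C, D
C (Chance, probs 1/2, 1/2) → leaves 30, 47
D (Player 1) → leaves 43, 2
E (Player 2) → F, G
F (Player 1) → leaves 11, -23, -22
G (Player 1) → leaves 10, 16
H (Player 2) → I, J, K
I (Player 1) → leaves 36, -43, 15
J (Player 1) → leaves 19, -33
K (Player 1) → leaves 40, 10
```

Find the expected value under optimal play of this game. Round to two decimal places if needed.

38.5

C (Chance): 1/2·30 + 1/2·47 = 38.5
D (Player 1): max(43, 2) = 43
B (Player 2): min(38.5, 43) = 38.5
F (Player 1): max(11, -23, -22) = 11
G (Player 1): max(10, 16) = 16
E (Player 2): min(11, 16) = 11
I (Player 1): max(36, -43, 15) = 36
J (Player 1): max(19, -33) = 19
K (Player 1): max(40, 10) = 40
H (Player 2): min(36, 19, 40) = 19
Root (Player 1): max(38.5, 11, 19) = 38.5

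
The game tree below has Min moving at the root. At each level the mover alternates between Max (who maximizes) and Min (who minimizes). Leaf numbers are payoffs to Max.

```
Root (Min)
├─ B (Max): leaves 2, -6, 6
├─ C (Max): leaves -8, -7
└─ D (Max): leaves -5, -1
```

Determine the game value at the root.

B (Max): max(2, -6, 6) = 6
C (Max): max(-8, -7) = -7
D (Max): max(-5, -1) = -1
Root (Min): min(6, -7, -1) = -7

-7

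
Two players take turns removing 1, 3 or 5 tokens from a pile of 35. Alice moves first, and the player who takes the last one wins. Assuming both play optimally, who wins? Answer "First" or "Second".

First

Mark each pile size as W (mover wins) or L (mover loses):
i:   0  1  2  3  4  5  6  7  8  9 10 11 12 13 14 15 16 17 18 19 20 21 22 23 24 25 26 27 28 29 30 31 32 33 34 35
     L  W  L  W  L  W  L  W  L  W  L  W  L  W  L  W  L  W  L  W  L  W  L  W  L  W  L  W  L  W  L  W  L  W  L  W
Position 35 is W, so the first player wins.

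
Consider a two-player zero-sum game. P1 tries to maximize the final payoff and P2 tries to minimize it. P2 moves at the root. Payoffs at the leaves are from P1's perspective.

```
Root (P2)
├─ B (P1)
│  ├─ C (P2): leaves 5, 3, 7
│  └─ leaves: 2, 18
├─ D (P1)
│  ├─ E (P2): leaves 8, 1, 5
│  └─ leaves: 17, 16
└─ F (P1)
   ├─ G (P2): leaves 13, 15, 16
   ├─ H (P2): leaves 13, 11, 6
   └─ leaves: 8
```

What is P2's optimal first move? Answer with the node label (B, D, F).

C (P2): min(5, 3, 7) = 3
B (P1): max(3, 2, 18) = 18
E (P2): min(8, 1, 5) = 1
D (P1): max(1, 17, 16) = 17
G (P2): min(13, 15, 16) = 13
H (P2): min(13, 11, 6) = 6
F (P1): max(13, 6, 8) = 13
Root (P2): min(18, 17, 13) = 13
P2 picks the child with the lowest value: F (value 13).

F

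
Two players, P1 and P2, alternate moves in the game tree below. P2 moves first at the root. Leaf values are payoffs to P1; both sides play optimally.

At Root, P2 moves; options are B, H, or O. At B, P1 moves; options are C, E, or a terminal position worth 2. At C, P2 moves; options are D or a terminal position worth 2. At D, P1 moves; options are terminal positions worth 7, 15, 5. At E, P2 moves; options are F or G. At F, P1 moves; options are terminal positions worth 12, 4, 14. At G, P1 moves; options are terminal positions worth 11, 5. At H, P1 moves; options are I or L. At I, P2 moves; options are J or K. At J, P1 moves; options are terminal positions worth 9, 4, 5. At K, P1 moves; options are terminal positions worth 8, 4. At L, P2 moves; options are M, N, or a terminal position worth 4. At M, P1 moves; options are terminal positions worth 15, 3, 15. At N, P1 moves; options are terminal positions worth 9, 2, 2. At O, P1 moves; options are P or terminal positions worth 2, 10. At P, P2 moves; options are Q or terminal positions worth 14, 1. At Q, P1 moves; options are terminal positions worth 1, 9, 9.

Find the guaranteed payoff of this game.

8

D (P1): max(7, 15, 5) = 15
C (P2): min(15, 2) = 2
F (P1): max(12, 4, 14) = 14
G (P1): max(11, 5) = 11
E (P2): min(14, 11) = 11
B (P1): max(2, 11, 2) = 11
J (P1): max(9, 4, 5) = 9
K (P1): max(8, 4) = 8
I (P2): min(9, 8) = 8
M (P1): max(15, 3, 15) = 15
N (P1): max(9, 2, 2) = 9
L (P2): min(15, 9, 4) = 4
H (P1): max(8, 4) = 8
Q (P1): max(1, 9, 9) = 9
P (P2): min(9, 14, 1) = 1
O (P1): max(1, 2, 10) = 10
Root (P2): min(11, 8, 10) = 8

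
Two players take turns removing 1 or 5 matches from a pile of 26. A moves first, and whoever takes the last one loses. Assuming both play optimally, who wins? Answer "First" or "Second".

i:   0  1  2  3  4  5  6  7  8  9 10 11 12 13 14 15 16 17 18 19 20 21 22 23 24 25 26
     W  L  W  L  W  L  W  L  W  L  W  L  W  L  W  L  W  L  W  L  W  L  W  L  W  L  W
Position 26 is W, so the first player wins.

First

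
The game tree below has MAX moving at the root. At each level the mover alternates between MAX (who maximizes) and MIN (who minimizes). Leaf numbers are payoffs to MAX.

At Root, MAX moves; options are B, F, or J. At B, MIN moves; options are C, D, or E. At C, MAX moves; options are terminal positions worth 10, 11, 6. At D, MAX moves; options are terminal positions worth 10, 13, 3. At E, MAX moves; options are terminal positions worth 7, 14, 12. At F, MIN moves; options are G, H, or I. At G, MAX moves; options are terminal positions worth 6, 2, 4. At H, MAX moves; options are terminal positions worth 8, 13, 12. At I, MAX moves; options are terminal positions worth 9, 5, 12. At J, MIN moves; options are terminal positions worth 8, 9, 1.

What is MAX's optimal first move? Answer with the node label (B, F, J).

B

C (MAX): max(10, 11, 6) = 11
D (MAX): max(10, 13, 3) = 13
E (MAX): max(7, 14, 12) = 14
B (MIN): min(11, 13, 14) = 11
G (MAX): max(6, 2, 4) = 6
H (MAX): max(8, 13, 12) = 13
I (MAX): max(9, 5, 12) = 12
F (MIN): min(6, 13, 12) = 6
J (MIN): min(8, 9, 1) = 1
Root (MAX): max(11, 6, 1) = 11
MAX picks the child with the highest value: B (value 11).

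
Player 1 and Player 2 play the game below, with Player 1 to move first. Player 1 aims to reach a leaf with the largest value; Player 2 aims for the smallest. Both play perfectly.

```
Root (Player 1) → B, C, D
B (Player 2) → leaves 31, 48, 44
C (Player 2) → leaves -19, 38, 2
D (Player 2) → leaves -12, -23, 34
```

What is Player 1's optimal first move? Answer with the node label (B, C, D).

B (Player 2): min(31, 48, 44) = 31
C (Player 2): min(-19, 38, 2) = -19
D (Player 2): min(-12, -23, 34) = -23
Root (Player 1): max(31, -19, -23) = 31
Player 1 picks the child with the highest value: B (value 31).

B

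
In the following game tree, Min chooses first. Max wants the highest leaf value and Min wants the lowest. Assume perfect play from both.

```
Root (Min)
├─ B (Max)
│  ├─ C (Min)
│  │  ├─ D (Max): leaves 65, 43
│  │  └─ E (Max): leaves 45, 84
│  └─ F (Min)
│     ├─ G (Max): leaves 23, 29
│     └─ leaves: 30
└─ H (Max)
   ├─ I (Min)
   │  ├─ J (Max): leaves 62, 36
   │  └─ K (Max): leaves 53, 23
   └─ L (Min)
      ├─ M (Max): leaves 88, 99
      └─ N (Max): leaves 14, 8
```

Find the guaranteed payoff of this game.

53

D (Max): max(65, 43) = 65
E (Max): max(45, 84) = 84
C (Min): min(65, 84) = 65
G (Max): max(23, 29) = 29
F (Min): min(29, 30) = 29
B (Max): max(65, 29) = 65
J (Max): max(62, 36) = 62
K (Max): max(53, 23) = 53
I (Min): min(62, 53) = 53
M (Max): max(88, 99) = 99
N (Max): max(14, 8) = 14
L (Min): min(99, 14) = 14
H (Max): max(53, 14) = 53
Root (Min): min(65, 53) = 53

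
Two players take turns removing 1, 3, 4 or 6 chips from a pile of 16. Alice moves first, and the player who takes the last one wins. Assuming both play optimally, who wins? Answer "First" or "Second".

Compute winning (W) and losing (L) positions by backward induction:
i:   0  1  2  3  4  5  6  7  8  9 10 11 12 13 14 15 16
     L  W  L  W  W  W  W  L  W  L  W  W  W  W  L  W  L
Position 16 is L, so the second player wins.

Second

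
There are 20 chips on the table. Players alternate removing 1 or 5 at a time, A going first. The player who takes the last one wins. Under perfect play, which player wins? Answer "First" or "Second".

Second

Positions where the player to move wins (W) vs loses (L):
i:   0  1  2  3  4  5  6  7  8  9 10 11 12 13 14 15 16 17 18 19 20
     L  W  L  W  L  W  L  W  L  W  L  W  L  W  L  W  L  W  L  W  L
Position 20 is L, so the second player wins.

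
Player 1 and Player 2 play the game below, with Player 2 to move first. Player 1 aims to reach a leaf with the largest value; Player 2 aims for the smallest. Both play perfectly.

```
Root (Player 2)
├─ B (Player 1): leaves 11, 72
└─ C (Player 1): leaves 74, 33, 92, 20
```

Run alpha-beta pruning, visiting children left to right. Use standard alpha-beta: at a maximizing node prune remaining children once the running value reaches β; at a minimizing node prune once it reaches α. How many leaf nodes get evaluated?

B [α=-∞,β=+∞]: v=72
C [α=-∞,β=72]: v=74 after child 1 ≥ β → β-cutoff, skip 3
Root [α=-∞,β=+∞]: v=72
Leaves evaluated: 3 of 6.

3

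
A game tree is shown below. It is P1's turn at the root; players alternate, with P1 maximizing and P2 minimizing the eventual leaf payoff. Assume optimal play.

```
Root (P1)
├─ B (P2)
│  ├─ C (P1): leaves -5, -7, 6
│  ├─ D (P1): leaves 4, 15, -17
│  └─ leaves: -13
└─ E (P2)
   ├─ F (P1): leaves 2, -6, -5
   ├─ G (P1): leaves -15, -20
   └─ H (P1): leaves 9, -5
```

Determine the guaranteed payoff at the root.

C (P1): max(-5, -7, 6) = 6
D (P1): max(4, 15, -17) = 15
B (P2): min(6, 15, -13) = -13
F (P1): max(2, -6, -5) = 2
G (P1): max(-15, -20) = -15
H (P1): max(9, -5) = 9
E (P2): min(2, -15, 9) = -15
Root (P1): max(-13, -15) = -13

-13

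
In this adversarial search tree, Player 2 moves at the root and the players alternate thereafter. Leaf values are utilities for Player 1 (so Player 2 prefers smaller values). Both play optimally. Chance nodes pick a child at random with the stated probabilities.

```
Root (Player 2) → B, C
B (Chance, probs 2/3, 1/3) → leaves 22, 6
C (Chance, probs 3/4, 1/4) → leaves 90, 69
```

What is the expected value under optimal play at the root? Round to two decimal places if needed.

B (Chance): 2/3·22 + 1/3·6 = 16.67
C (Chance): 3/4·90 + 1/4·69 = 84.75
Root (Player 2): min(16.67, 84.75) = 16.67

16.67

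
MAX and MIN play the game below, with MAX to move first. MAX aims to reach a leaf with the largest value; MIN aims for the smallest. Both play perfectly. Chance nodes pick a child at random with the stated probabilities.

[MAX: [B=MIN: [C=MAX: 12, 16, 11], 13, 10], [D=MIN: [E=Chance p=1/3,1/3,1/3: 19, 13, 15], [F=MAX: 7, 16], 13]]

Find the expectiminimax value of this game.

C (MAX): max(12, 16, 11) = 16
B (MIN): min(16, 13, 10) = 10
E (Chance): 1/3·19 + 1/3·13 + 1/3·15 = 15.67
F (MAX): max(7, 16) = 16
D (MIN): min(15.67, 16, 13) = 13
Root (MAX): max(10, 13) = 13

13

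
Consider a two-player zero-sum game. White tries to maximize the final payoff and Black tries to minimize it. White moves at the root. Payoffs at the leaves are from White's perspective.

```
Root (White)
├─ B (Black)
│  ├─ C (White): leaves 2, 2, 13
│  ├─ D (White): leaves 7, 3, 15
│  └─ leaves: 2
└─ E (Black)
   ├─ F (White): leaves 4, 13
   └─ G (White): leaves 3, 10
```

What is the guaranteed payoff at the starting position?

C (White): max(2, 2, 13) = 13
D (White): max(7, 3, 15) = 15
B (Black): min(13, 15, 2) = 2
F (White): max(4, 13) = 13
G (White): max(3, 10) = 10
E (Black): min(13, 10) = 10
Root (White): max(2, 10) = 10

10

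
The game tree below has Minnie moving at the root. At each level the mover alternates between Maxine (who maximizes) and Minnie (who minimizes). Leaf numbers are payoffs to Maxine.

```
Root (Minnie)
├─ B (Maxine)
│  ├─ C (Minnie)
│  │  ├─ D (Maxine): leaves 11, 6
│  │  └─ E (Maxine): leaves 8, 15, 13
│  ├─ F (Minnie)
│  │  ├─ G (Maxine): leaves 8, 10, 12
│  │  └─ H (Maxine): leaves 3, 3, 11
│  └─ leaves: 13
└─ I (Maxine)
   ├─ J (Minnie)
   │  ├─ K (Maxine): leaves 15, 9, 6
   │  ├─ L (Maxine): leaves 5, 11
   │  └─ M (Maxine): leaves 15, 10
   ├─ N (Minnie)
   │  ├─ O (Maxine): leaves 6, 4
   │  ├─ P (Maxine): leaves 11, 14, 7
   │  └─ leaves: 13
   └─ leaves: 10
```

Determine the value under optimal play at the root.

11

D (Maxine): max(11, 6) = 11
E (Maxine): max(8, 15, 13) = 15
C (Minnie): min(11, 15) = 11
G (Maxine): max(8, 10, 12) = 12
H (Maxine): max(3, 3, 11) = 11
F (Minnie): min(12, 11) = 11
B (Maxine): max(11, 11, 13) = 13
K (Maxine): max(15, 9, 6) = 15
L (Maxine): max(5, 11) = 11
M (Maxine): max(15, 10) = 15
J (Minnie): min(15, 11, 15) = 11
O (Maxine): max(6, 4) = 6
P (Maxine): max(11, 14, 7) = 14
N (Minnie): min(6, 14, 13) = 6
I (Maxine): max(11, 6, 10) = 11
Root (Minnie): min(13, 11) = 11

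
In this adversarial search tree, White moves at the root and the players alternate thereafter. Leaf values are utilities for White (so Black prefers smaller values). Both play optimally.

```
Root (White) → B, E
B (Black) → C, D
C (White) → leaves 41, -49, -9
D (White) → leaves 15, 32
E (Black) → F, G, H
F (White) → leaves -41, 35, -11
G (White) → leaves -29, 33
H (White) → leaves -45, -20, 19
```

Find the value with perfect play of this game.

32

C (White): max(41, -49, -9) = 41
D (White): max(15, 32) = 32
B (Black): min(41, 32) = 32
F (White): max(-41, 35, -11) = 35
G (White): max(-29, 33) = 33
H (White): max(-45, -20, 19) = 19
E (Black): min(35, 33, 19) = 19
Root (White): max(32, 19) = 32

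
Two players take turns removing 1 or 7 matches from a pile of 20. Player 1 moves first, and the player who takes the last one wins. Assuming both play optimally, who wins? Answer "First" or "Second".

W/L table (W = player to move can force a win):
i:   0  1  2  3  4  5  6  7  8  9 10 11 12 13 14 15 16 17 18 19 20
     L  W  L  W  L  W  L  W  L  W  L  W  L  W  L  W  L  W  L  W  L
Position 20 is L, so the second player wins.

Second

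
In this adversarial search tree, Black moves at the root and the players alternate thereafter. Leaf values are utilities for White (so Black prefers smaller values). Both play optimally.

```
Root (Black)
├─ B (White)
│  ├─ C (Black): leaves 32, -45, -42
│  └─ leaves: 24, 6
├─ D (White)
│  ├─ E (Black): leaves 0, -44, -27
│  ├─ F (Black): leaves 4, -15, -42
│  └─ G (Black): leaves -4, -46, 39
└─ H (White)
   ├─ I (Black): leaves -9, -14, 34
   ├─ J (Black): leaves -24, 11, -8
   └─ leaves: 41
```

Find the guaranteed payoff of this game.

-42

C (Black): min(32, -45, -42) = -45
B (White): max(-45, 24, 6) = 24
E (Black): min(0, -44, -27) = -44
F (Black): min(4, -15, -42) = -42
G (Black): min(-4, -46, 39) = -46
D (White): max(-44, -42, -46) = -42
I (Black): min(-9, -14, 34) = -14
J (Black): min(-24, 11, -8) = -24
H (White): max(-14, -24, 41) = 41
Root (Black): min(24, -42, 41) = -42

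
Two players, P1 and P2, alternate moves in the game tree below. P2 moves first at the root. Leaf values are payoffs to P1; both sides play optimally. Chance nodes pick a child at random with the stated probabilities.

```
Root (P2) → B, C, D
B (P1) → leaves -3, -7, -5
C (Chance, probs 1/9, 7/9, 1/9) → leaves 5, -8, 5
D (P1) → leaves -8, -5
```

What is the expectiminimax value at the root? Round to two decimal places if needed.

B (P1): max(-3, -7, -5) = -3
C (Chance): 1/9·5 + 7/9·-8 + 1/9·5 = -5.11
D (P1): max(-8, -5) = -5
Root (P2): min(-3, -5.11, -5) = -5.11

-5.11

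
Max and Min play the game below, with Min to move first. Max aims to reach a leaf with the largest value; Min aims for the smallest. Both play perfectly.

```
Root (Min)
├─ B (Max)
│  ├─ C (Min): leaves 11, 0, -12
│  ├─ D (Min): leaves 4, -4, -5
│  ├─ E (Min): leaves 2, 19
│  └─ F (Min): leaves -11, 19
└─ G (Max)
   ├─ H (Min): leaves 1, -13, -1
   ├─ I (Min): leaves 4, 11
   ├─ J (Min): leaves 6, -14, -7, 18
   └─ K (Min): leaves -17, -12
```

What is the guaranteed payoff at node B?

2

C: min(11, 0, -12) = -12
D: min(4, -4, -5) = -5
E: min(2, 19) = 2
F: min(-11, 19) = -11
B: max(-12, -5, 2, -11) = 2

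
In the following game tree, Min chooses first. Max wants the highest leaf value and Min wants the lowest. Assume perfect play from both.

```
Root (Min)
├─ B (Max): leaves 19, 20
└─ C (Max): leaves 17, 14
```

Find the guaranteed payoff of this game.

B (Max): max(19, 20) = 20
C (Max): max(17, 14) = 17
Root (Min): min(20, 17) = 17

17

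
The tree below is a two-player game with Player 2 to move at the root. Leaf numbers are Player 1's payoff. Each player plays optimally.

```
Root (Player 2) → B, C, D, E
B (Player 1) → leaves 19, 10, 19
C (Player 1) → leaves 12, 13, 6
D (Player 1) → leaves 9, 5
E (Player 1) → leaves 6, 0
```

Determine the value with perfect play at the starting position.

6

B (Player 1): max(19, 10, 19) = 19
C (Player 1): max(12, 13, 6) = 13
D (Player 1): max(9, 5) = 9
E (Player 1): max(6, 0) = 6
Root (Player 2): min(19, 13, 9, 6) = 6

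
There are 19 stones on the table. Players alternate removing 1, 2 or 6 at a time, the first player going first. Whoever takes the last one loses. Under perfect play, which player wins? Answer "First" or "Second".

Positions where the player to move wins (W) vs loses (L):
i:   0  1  2  3  4  5  6  7  8  9 10 11 12 13 14 15 16 17 18 19
     W  L  W  W  L  W  W  W  L  W  W  L  W  W  W  L  W  W  L  W
Position 19 is W, so the first player wins.

First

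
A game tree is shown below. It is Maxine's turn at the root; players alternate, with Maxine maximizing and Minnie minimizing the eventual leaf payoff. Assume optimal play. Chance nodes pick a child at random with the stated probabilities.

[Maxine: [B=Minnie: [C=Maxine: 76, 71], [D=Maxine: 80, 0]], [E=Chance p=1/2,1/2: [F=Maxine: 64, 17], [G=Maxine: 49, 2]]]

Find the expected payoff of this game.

C (Maxine): max(76, 71) = 76
D (Maxine): max(80, 0) = 80
B (Minnie): min(76, 80) = 76
F (Maxine): max(64, 17) = 64
G (Maxine): max(49, 2) = 49
E (Chance): 1/2·64 + 1/2·49 = 56.5
Root (Maxine): max(76, 56.5) = 76

76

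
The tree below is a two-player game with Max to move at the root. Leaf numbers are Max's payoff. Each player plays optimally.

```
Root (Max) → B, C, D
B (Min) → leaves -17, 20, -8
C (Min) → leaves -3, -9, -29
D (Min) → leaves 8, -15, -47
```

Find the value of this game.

-17

B (Min): min(-17, 20, -8) = -17
C (Min): min(-3, -9, -29) = -29
D (Min): min(8, -15, -47) = -47
Root (Max): max(-17, -29, -47) = -17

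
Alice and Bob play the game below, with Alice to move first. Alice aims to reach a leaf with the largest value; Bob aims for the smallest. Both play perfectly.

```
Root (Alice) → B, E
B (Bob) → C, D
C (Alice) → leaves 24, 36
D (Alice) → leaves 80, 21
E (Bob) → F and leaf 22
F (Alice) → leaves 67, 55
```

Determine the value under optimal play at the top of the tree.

36

C (Alice): max(24, 36) = 36
D (Alice): max(80, 21) = 80
B (Bob): min(36, 80) = 36
F (Alice): max(67, 55) = 67
E (Bob): min(67, 22) = 22
Root (Alice): max(36, 22) = 36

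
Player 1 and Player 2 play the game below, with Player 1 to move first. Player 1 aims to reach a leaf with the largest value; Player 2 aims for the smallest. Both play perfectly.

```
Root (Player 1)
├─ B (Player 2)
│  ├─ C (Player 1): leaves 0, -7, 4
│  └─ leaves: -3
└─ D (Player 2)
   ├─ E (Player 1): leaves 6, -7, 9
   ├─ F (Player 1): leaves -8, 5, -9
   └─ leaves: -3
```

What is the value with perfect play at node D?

E: max(6, -7, 9) = 9
F: max(-8, 5, -9) = 5
D: min(9, 5, -3) = -3

-3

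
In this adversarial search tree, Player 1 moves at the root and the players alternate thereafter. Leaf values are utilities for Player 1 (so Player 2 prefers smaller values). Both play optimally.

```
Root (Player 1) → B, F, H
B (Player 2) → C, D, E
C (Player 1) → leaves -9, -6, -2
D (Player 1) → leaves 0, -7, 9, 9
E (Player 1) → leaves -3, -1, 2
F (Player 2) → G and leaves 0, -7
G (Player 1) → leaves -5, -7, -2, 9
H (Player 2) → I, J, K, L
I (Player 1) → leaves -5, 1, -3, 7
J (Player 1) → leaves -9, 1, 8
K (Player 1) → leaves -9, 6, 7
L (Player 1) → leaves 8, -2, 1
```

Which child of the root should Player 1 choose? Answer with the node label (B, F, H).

H

C (Player 1): max(-9, -6, -2) = -2
D (Player 1): max(0, -7, 9, 9) = 9
E (Player 1): max(-3, -1, 2) = 2
B (Player 2): min(-2, 9, 2) = -2
G (Player 1): max(-5, -7, -2, 9) = 9
F (Player 2): min(9, 0, -7) = -7
I (Player 1): max(-5, 1, -3, 7) = 7
J (Player 1): max(-9, 1, 8) = 8
K (Player 1): max(-9, 6, 7) = 7
L (Player 1): max(8, -2, 1) = 8
H (Player 2): min(7, 8, 7, 8) = 7
Root (Player 1): max(-2, -7, 7) = 7
Player 1 picks the child with the highest value: H (value 7).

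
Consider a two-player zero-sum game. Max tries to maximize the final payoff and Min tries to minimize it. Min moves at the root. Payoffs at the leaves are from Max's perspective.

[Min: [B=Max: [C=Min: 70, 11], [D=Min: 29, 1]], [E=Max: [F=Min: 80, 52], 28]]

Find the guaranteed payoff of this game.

C (Min): min(70, 11) = 11
D (Min): min(29, 1) = 1
B (Max): max(11, 1) = 11
F (Min): min(80, 52) = 52
E (Max): max(52, 28) = 52
Root (Min): min(11, 52) = 11

11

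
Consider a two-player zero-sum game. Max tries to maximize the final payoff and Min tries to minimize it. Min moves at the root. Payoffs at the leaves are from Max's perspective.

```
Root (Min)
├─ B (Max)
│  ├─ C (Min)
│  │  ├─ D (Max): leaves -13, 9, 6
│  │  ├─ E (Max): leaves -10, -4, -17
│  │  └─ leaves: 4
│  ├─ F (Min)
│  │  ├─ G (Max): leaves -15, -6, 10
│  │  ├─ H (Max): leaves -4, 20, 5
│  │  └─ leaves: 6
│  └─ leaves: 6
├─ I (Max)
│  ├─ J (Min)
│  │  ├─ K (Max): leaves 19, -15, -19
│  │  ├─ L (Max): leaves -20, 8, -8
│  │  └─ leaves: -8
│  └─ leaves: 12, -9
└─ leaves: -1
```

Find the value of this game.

-1

D (Max): max(-13, 9, 6) = 9
E (Max): max(-10, -4, -17) = -4
C (Min): min(9, -4, 4) = -4
G (Max): max(-15, -6, 10) = 10
H (Max): max(-4, 20, 5) = 20
F (Min): min(10, 20, 6) = 6
B (Max): max(-4, 6, 6) = 6
K (Max): max(19, -15, -19) = 19
L (Max): max(-20, 8, -8) = 8
J (Min): min(19, 8, -8) = -8
I (Max): max(-8, 12, -9) = 12
Root (Min): min(6, 12, -1) = -1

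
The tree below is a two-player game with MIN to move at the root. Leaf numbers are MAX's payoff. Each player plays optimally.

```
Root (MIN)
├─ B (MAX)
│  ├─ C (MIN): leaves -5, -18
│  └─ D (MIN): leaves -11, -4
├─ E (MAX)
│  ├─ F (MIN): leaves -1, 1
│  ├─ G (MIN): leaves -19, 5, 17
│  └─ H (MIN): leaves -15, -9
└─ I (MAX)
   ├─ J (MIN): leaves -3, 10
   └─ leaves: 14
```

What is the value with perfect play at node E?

F: min(-1, 1) = -1
G: min(-19, 5, 17) = -19
H: min(-15, -9) = -15
E: max(-1, -19, -15) = -1

-1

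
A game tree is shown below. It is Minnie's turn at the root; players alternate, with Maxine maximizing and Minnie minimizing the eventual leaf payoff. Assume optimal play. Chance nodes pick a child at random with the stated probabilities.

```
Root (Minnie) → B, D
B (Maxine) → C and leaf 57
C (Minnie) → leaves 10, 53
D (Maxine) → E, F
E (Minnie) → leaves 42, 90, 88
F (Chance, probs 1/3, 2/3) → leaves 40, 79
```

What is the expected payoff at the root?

57

C (Minnie): min(10, 53) = 10
B (Maxine): max(10, 57) = 57
E (Minnie): min(42, 90, 88) = 42
F (Chance): 1/3·40 + 2/3·79 = 66
D (Maxine): max(42, 66) = 66
Root (Minnie): min(57, 66) = 57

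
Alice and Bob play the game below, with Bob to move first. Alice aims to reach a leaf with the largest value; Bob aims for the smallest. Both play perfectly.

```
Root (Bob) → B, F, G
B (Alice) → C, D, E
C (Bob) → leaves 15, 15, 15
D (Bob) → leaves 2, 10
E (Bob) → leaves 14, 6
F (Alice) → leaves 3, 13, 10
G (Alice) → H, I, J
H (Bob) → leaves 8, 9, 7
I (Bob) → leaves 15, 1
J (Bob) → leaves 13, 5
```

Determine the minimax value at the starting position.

C (Bob): min(15, 15, 15) = 15
D (Bob): min(2, 10) = 2
E (Bob): min(14, 6) = 6
B (Alice): max(15, 2, 6) = 15
F (Alice): max(3, 13, 10) = 13
H (Bob): min(8, 9, 7) = 7
I (Bob): min(15, 1) = 1
J (Bob): min(13, 5) = 5
G (Alice): max(7, 1, 5) = 7
Root (Bob): min(15, 13, 7) = 7

7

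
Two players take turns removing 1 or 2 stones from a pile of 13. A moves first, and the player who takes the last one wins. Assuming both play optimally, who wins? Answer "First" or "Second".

Positions where the player to move wins (W) vs loses (L):
i:   0  1  2  3  4  5  6  7  8  9 10 11 12 13
     L  W  W  L  W  W  L  W  W  L  W  W  L  W
Position 13 is W, so the first player wins.

First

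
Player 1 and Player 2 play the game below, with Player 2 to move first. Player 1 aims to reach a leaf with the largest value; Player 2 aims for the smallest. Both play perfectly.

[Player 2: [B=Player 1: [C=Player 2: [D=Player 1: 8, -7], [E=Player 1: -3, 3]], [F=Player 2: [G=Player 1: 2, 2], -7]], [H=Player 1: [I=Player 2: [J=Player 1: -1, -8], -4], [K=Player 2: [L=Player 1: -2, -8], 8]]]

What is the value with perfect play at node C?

3

D: max(8, -7) = 8
E: max(-3, 3) = 3
C: min(8, 3) = 3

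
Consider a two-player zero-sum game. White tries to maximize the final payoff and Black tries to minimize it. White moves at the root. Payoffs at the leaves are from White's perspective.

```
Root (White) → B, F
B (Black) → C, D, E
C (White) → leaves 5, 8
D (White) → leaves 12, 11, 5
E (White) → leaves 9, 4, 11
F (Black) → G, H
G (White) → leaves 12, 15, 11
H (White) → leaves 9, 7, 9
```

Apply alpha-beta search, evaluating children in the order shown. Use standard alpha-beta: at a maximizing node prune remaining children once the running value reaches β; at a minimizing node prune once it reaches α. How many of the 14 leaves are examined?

C [α=-∞,β=+∞]: v=8
D [α=-∞,β=8]: v=12 after child 1 ≥ β → β-cutoff, skip 2
E [α=-∞,β=8]: v=9 after child 1 ≥ β → β-cutoff, skip 2
B [α=-∞,β=+∞]: v=8
G [α=8,β=+∞]: v=15
H [α=8,β=15]: v=9
F [α=8,β=+∞]: v=9
Root [α=-∞,β=+∞]: v=9
Leaves evaluated: 10 of 14.

10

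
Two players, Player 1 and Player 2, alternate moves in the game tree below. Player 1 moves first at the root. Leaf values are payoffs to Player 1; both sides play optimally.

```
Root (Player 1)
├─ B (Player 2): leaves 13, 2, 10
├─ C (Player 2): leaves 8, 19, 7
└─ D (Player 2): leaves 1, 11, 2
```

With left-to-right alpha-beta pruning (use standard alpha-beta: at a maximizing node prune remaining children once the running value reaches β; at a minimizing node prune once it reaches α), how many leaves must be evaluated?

B [α=-∞,β=+∞]: v=2
C [α=2,β=+∞]: v=7
D [α=7,β=+∞]: v=1 after child 1 ≤ α → α-cutoff, skip 2
Root [α=-∞,β=+∞]: v=7
Leaves evaluated: 7 of 9.

7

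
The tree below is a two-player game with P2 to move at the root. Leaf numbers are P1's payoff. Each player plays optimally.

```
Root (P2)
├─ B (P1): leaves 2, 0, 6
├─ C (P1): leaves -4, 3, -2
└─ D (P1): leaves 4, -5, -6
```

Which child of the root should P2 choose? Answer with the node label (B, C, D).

B (P1): max(2, 0, 6) = 6
C (P1): max(-4, 3, -2) = 3
D (P1): max(4, -5, -6) = 4
Root (P2): min(6, 3, 4) = 3
P2 picks the child with the lowest value: C (value 3).

C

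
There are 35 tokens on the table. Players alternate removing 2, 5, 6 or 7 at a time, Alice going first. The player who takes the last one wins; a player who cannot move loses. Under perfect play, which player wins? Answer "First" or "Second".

First

Positions where the player to move wins (W) vs loses (L):
i:   0  1  2  3  4  5  6  7  8  9 10 11 12 13 14 15 16 17 18 19 20 21 22 23 24 25 26 27 28 29 30 31 32 33 34 35
     L  L  W  W  L  W  W  W  W  W  W  W  L  L  W  W  L  W  W  W  W  W  W  W  L  L  W  W  L  W  W  W  W  W  W  W
Position 35 is W, so the first player wins.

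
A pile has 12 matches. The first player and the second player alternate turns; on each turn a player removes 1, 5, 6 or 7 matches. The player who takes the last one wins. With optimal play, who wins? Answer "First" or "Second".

Second

W/L table (W = player to move can force a win):
i:   0  1  2  3  4  5  6  7  8  9 10 11 12
     L  W  L  W  L  W  W  W  W  W  W  W  L
Position 12 is L, so the second player wins.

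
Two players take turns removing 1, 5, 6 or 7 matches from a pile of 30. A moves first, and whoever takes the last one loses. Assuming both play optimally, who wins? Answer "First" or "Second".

First

Positions where the player to move wins (W) vs loses (L):
i:   0  1  2  3  4  5  6  7  8  9 10 11 12 13 14 15 16 17 18 19 20 21 22 23 24 25 26 27 28 29 30
     W  L  W  L  W  L  W  W  W  W  W  W  W  L  W  L  W  L  W  W  W  W  W  W  W  L  W  L  W  L  W
Position 30 is W, so the first player wins.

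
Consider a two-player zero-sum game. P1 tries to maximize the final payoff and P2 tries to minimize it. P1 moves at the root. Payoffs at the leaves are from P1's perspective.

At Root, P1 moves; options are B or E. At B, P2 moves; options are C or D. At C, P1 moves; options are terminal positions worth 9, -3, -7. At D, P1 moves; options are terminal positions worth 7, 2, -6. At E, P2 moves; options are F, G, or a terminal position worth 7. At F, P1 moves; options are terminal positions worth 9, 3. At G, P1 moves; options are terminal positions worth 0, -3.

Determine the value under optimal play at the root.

C (P1): max(9, -3, -7) = 9
D (P1): max(7, 2, -6) = 7
B (P2): min(9, 7) = 7
F (P1): max(9, 3) = 9
G (P1): max(0, -3) = 0
E (P2): min(9, 0, 7) = 0
Root (P1): max(7, 0) = 7

7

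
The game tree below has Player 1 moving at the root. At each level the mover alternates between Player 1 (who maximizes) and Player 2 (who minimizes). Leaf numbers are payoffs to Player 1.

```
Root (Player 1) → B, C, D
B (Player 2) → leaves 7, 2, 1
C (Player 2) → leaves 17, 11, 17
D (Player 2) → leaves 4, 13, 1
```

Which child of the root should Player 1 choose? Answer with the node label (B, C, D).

B (Player 2): min(7, 2, 1) = 1
C (Player 2): min(17, 11, 17) = 11
D (Player 2): min(4, 13, 1) = 1
Root (Player 1): max(1, 11, 1) = 11
Player 1 picks the child with the highest value: C (value 11).

C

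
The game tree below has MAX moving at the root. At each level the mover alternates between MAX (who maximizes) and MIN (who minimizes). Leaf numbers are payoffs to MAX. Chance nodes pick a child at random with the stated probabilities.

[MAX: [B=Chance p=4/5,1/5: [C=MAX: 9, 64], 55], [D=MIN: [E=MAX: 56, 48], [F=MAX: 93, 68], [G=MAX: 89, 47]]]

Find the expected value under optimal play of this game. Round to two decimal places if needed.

62.2

C (MAX): max(9, 64) = 64
B (Chance): 4/5·64 + 1/5·55 = 62.2
E (MAX): max(56, 48) = 56
F (MAX): max(93, 68) = 93
G (MAX): max(89, 47) = 89
D (MIN): min(56, 93, 89) = 56
Root (MAX): max(62.2, 56) = 62.2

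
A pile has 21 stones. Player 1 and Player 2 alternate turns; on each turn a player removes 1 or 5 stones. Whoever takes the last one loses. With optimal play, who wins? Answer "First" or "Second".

W/L table (W = player to move can force a win):
i:   0  1  2  3  4  5  6  7  8  9 10 11 12 13 14 15 16 17 18 19 20 21
     W  L  W  L  W  L  W  L  W  L  W  L  W  L  W  L  W  L  W  L  W  L
Position 21 is L, so the second player wins.

Second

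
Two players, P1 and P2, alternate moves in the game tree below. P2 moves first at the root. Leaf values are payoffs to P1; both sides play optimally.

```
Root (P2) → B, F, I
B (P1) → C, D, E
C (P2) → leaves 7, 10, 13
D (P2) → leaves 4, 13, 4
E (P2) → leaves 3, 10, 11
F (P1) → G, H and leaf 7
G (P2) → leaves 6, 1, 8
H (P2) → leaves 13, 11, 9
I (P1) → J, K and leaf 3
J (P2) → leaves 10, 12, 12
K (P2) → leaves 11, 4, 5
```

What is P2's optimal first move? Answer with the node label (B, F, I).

B

C (P2): min(7, 10, 13) = 7
D (P2): min(4, 13, 4) = 4
E (P2): min(3, 10, 11) = 3
B (P1): max(7, 4, 3) = 7
G (P2): min(6, 1, 8) = 1
H (P2): min(13, 11, 9) = 9
F (P1): max(1, 9, 7) = 9
J (P2): min(10, 12, 12) = 10
K (P2): min(11, 4, 5) = 4
I (P1): max(10, 4, 3) = 10
Root (P2): min(7, 9, 10) = 7
P2 picks the child with the lowest value: B (value 7).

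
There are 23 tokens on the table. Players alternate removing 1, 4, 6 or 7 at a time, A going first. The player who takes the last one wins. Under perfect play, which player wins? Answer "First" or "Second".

Second

Mark each pile size as W (mover wins) or L (mover loses):
i:   0  1  2  3  4  5  6  7  8  9 10 11 12 13 14 15 16 17 18 19 20 21 22 23
     L  W  L  W  W  L  W  W  W  W  L  W  W  L  W  L  W  W  L  W  W  W  W  L
Position 23 is L, so the second player wins.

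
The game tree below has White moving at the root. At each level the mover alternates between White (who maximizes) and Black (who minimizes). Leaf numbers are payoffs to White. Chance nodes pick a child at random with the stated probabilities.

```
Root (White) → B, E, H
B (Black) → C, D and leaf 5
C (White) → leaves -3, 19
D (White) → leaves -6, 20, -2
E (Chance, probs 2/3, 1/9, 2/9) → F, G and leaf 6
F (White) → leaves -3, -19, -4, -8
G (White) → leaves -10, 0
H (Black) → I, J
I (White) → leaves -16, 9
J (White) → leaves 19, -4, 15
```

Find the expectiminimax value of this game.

C (White): max(-3, 19) = 19
D (White): max(-6, 20, -2) = 20
B (Black): min(19, 20, 5) = 5
F (White): max(-3, -19, -4, -8) = -3
G (White): max(-10, 0) = 0
E (Chance): 2/3·-3 + 1/9·0 + 2/9·6 = -0.67
I (White): max(-16, 9) = 9
J (White): max(19, -4, 15) = 19
H (Black): min(9, 19) = 9
Root (White): max(5, -0.67, 9) = 9

9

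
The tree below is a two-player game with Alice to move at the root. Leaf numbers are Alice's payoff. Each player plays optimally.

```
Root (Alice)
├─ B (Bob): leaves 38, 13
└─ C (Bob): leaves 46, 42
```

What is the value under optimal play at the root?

B (Bob): min(38, 13) = 13
C (Bob): min(46, 42) = 42
Root (Alice): max(13, 42) = 42

42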